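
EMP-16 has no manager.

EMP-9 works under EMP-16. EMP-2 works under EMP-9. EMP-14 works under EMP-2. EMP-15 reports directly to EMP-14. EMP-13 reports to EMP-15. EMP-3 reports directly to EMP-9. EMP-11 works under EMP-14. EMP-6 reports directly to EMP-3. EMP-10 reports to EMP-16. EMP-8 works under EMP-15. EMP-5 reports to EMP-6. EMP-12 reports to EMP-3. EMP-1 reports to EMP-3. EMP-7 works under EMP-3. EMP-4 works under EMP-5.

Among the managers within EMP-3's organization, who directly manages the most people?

Direct-report counts within EMP-3's organization: EMP-3 has 4; EMP-6 has 1; EMP-5 has 1. The largest is 4, held by EMP-3.

EMP-3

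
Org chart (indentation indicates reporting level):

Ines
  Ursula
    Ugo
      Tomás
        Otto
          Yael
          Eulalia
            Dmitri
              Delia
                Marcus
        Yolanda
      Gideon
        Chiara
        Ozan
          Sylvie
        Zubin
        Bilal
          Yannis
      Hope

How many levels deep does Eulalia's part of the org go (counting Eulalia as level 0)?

The longest chain under Eulalia runs Eulalia → Dmitri → Delia → Marcus, which is 3 levels below Eulalia.

3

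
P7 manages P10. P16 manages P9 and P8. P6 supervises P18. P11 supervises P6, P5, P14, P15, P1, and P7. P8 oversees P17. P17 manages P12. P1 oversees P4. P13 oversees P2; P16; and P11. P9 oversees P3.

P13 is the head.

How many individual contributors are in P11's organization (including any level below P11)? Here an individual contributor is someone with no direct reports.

The people in P11's organization with no one reporting to them are P10, P4, P15, P14, P5, P18. That is 6.

6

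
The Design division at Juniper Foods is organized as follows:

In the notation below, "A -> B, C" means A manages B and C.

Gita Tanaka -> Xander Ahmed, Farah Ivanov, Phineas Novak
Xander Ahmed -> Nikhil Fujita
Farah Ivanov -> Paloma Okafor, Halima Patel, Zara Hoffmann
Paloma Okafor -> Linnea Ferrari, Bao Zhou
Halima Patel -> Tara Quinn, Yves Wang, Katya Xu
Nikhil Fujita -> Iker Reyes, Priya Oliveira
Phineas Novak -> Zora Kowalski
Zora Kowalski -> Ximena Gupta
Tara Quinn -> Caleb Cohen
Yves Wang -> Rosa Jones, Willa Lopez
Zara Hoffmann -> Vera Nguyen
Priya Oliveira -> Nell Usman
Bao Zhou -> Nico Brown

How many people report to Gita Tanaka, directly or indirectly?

Gita Tanaka directly manages Xander Ahmed, Farah Ivanov, Phineas Novak. Under Xander Ahmed: Nikhil Fujita, Priya Oliveira, Nell Usman, Iker Reyes (4). Under Farah Ivanov: Zara Hoffmann, Vera Nguyen, Halima Patel, Katya Xu, Yves Wang, Willa Lopez, Rosa Jones, Tara Quinn, Caleb Cohen, Paloma Okafor, Bao Zhou, Nico Brown, Linnea Ferrari (13). Under Phineas Novak: Zora Kowalski, Ximena Gupta (2). So Gita Tanaka's organization is 3 direct reports plus everyone under them: 5 + 14 + 3 = 22.

22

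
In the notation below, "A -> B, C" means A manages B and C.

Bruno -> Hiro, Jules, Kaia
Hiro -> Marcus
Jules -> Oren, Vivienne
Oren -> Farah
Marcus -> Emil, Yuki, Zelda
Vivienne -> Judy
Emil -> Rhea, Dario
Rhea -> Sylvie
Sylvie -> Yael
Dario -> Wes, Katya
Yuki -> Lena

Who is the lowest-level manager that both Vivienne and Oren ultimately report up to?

Vivienne's chain of managers is Jules, Bruno. Oren's chain of managers is Jules, Bruno. The first manager that appears in both chains is Jules.

Jules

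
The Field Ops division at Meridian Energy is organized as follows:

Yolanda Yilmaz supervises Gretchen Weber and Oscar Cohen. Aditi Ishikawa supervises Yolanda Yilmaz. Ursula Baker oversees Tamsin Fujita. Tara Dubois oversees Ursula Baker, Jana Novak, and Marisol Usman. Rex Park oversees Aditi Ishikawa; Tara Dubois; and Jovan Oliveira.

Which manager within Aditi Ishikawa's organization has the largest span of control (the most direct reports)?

Yolanda Yilmaz

Direct-report counts within Aditi Ishikawa's organization: Aditi Ishikawa has 1; Yolanda Yilmaz has 2. The largest is 2, held by Yolanda Yilmaz.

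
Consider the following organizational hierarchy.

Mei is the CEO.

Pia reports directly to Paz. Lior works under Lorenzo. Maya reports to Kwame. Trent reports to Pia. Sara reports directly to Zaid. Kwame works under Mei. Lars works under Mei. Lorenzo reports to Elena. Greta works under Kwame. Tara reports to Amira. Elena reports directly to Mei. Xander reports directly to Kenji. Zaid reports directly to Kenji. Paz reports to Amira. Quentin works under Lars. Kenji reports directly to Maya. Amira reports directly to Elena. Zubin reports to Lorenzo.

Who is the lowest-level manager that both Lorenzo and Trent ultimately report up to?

Elena

Lorenzo's chain of managers is Elena, Mei. Trent's chain of managers is Pia, Paz, Amira, Elena, Mei. The first manager that appears in both chains is Elena.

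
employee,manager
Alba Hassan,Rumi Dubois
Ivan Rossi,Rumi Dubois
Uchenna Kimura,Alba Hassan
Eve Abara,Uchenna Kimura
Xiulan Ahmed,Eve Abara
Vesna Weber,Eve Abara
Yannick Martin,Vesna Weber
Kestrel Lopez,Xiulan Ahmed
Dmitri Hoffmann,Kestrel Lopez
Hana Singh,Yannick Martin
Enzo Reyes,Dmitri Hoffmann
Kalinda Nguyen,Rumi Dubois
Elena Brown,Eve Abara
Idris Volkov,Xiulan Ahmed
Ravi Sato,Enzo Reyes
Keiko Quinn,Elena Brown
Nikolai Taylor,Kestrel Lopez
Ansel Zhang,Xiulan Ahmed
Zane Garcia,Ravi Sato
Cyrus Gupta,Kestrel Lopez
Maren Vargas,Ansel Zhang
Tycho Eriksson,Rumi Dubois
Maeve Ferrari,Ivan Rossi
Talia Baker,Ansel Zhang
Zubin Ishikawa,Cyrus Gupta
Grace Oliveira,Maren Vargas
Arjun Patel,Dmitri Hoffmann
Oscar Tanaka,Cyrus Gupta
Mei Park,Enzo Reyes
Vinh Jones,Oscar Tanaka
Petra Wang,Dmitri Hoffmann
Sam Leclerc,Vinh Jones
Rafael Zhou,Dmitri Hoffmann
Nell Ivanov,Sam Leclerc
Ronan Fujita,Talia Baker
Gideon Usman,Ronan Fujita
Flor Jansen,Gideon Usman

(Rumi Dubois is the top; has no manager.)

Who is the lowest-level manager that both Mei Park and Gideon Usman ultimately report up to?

Mei Park's chain of managers is Enzo Reyes, Dmitri Hoffmann, Kestrel Lopez, Xiulan Ahmed, Eve Abara, Uchenna Kimura, Alba Hassan, Rumi Dubois. Gideon Usman's chain of managers is Ronan Fujita, Talia Baker, Ansel Zhang, Xiulan Ahmed, Eve Abara, Uchenna Kimura, Alba Hassan, Rumi Dubois. The first manager that appears in both chains is Xiulan Ahmed.

Xiulan Ahmed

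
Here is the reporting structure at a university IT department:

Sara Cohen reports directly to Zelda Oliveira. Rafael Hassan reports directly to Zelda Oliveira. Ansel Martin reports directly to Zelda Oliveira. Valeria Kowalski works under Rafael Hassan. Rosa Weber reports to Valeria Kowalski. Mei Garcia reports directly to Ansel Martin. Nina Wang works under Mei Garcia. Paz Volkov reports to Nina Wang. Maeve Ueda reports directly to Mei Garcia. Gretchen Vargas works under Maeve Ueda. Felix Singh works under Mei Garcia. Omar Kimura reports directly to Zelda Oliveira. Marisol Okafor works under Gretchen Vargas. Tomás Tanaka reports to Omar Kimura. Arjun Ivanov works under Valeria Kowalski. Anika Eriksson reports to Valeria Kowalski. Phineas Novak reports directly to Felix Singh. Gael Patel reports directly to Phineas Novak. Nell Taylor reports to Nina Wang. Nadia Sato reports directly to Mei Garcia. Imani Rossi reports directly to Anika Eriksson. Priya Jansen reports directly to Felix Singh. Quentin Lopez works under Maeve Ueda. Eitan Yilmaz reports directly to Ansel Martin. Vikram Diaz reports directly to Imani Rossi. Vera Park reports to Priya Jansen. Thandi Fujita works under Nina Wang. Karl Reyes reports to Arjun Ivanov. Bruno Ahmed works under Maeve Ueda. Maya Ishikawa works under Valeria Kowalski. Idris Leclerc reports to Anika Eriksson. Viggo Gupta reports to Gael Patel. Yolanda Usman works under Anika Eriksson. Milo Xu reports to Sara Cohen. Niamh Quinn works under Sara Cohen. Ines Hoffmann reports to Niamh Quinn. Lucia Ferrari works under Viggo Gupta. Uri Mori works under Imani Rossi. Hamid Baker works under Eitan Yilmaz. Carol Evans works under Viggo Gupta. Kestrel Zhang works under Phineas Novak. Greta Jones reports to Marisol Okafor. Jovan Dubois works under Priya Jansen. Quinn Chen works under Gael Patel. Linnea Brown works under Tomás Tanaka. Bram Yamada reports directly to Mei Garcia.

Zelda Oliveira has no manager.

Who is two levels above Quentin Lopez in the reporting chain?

Quentin Lopez reports to Maeve Ueda, and Maeve Ueda reports to Mei Garcia. So Quentin Lopez's skip-level manager is Mei Garcia.

Mei Garcia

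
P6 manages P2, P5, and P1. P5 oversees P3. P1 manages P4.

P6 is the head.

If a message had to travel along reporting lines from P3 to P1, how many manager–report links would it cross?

P3 is 2 levels below P6, and P1 is 1 level below P6 (their lowest common manager). The shortest path runs up from P3 to P6 and back down to P1: 2 + 1 = 3 links.

3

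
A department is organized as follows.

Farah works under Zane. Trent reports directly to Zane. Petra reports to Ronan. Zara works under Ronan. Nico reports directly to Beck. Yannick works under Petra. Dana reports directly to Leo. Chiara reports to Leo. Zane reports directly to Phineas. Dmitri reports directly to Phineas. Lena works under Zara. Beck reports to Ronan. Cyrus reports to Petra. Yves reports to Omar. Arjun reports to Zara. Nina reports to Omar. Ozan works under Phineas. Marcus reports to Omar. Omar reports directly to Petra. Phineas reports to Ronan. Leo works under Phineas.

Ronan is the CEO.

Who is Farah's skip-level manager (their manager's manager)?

Farah reports to Zane, and Zane reports to Phineas. So Farah's skip-level manager is Phineas.

Phineas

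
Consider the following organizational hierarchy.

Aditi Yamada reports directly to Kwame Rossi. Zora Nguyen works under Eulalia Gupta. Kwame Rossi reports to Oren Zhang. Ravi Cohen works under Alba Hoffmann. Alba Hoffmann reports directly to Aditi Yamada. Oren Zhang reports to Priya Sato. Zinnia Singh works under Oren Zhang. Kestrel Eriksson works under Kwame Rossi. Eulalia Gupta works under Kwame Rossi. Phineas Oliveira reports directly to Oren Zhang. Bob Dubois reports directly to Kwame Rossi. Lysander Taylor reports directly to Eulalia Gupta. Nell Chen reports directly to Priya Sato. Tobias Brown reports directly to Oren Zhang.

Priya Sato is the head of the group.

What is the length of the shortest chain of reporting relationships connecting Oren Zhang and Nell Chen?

2

Oren Zhang is 1 level below Priya Sato, and Nell Chen is 1 level below Priya Sato (their lowest common manager). The shortest path runs up from Oren Zhang to Priya Sato and back down to Nell Chen: 1 + 1 = 2 links.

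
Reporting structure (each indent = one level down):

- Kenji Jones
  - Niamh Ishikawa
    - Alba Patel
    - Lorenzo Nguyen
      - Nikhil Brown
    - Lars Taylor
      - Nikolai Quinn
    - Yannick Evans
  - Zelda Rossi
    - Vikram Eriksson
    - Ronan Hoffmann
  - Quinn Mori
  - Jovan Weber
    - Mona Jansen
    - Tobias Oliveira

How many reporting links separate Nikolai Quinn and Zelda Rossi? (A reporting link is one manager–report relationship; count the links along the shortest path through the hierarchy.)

Nikolai Quinn is 3 levels below Kenji Jones, and Zelda Rossi is 1 level below Kenji Jones (their lowest common manager). The shortest path runs up from Nikolai Quinn to Kenji Jones and back down to Zelda Rossi: 3 + 1 = 4 links.

4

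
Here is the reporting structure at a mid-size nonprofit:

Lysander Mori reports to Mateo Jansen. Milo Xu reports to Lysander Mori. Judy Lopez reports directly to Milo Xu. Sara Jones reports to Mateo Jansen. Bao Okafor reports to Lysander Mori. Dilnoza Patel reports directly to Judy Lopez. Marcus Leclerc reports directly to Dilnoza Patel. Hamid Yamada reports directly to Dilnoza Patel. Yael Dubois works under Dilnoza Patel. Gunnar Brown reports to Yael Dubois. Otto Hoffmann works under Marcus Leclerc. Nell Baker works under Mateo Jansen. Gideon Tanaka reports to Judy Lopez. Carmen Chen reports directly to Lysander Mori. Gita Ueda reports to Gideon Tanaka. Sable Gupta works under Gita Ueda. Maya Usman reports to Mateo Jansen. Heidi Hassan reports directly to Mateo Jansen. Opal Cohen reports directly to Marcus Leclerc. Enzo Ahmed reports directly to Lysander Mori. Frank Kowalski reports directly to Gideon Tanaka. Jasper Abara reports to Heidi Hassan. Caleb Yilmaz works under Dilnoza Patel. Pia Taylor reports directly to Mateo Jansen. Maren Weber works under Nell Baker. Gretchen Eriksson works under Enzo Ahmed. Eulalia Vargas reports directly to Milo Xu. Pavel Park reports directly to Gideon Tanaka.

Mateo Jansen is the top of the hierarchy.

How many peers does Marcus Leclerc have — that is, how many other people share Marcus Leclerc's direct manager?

Marcus Leclerc reports to Dilnoza Patel. Dilnoza Patel's other direct reports are Hamid Yamada, Yael Dubois, Caleb Yilmaz — 3 peers.

3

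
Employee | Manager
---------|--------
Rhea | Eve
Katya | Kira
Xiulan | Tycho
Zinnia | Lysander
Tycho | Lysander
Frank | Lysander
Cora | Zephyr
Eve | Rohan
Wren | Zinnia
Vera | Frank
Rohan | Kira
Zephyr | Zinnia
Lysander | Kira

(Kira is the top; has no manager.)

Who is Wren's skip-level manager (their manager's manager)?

Wren reports to Zinnia, and Zinnia reports to Lysander. So Wren's skip-level manager is Lysander.

Lysander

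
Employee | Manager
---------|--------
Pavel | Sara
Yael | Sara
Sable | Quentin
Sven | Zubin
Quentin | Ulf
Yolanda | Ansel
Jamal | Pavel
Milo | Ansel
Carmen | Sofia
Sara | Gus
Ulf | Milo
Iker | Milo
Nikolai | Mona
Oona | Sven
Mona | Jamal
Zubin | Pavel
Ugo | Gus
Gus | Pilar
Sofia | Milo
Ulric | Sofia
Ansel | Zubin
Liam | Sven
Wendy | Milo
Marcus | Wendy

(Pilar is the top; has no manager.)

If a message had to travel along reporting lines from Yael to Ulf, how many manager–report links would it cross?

Yael is 1 level below Sara, and Ulf is 5 levels below Sara (their lowest common manager). The shortest path runs up from Yael to Sara and back down to Ulf: 1 + 5 = 6 links.

6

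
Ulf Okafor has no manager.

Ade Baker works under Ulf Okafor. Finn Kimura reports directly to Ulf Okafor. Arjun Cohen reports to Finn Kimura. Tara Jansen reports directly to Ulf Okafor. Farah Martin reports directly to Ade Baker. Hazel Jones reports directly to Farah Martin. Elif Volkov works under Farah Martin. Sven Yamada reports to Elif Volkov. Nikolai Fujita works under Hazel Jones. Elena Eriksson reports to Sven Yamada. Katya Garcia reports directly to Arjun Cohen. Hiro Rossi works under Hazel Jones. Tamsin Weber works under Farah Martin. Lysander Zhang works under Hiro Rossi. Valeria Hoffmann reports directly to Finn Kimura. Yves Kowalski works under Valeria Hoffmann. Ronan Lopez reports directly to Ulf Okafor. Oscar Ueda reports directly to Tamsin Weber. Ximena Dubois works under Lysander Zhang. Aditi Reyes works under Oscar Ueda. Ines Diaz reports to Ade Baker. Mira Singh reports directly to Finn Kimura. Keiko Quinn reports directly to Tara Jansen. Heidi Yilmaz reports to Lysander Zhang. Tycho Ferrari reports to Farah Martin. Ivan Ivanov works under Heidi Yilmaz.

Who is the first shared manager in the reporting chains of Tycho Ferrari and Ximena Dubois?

Tycho Ferrari's chain of managers is Farah Martin, Ade Baker, Ulf Okafor. Ximena Dubois's chain of managers is Lysander Zhang, Hiro Rossi, Hazel Jones, Farah Martin, Ade Baker, Ulf Okafor. The first manager that appears in both chains is Farah Martin.

Farah Martin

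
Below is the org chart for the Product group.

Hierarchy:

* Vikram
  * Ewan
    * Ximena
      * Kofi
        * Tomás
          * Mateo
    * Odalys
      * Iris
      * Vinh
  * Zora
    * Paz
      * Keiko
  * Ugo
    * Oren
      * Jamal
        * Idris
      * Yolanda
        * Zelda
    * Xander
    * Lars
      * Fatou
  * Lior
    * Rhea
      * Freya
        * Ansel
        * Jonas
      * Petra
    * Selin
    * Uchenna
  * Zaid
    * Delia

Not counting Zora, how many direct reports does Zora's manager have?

Zora reports to Vikram. Vikram's other direct reports are Ewan, Ugo, Lior, Zaid — 4 peers.

4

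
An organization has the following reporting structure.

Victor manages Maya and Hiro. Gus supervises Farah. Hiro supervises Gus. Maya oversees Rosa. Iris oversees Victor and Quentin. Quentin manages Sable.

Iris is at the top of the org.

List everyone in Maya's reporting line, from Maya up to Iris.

Maya reports to Victor. Victor reports to Iris. Iris is at the top.

Maya -> Victor -> Iris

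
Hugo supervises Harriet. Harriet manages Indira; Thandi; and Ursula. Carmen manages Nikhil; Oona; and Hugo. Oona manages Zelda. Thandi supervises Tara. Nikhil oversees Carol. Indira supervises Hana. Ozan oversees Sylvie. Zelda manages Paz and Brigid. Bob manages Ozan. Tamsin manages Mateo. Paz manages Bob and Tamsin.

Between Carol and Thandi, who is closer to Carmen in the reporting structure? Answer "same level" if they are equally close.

Carol

Carol is 2 levels below Carmen; Thandi is 3. Carol is higher.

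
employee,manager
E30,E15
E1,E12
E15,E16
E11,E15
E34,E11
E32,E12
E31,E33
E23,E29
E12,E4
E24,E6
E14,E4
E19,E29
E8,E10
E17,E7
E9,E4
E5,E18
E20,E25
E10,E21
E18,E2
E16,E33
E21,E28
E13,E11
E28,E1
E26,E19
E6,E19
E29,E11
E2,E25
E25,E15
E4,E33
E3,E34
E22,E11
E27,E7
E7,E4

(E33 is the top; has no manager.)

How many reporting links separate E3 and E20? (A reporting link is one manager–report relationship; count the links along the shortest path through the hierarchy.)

E3 is 3 levels below E15, and E20 is 2 levels below E15 (their lowest common manager). The shortest path runs up from E3 to E15 and back down to E20: 3 + 2 = 5 links.

5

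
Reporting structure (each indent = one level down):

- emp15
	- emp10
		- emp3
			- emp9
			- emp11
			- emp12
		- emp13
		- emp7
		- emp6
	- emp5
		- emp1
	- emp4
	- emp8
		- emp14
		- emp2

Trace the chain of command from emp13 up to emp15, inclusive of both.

emp13 -> emp10 -> emp15

emp13 reports to emp10. emp10 reports to emp15. emp15 is at the top.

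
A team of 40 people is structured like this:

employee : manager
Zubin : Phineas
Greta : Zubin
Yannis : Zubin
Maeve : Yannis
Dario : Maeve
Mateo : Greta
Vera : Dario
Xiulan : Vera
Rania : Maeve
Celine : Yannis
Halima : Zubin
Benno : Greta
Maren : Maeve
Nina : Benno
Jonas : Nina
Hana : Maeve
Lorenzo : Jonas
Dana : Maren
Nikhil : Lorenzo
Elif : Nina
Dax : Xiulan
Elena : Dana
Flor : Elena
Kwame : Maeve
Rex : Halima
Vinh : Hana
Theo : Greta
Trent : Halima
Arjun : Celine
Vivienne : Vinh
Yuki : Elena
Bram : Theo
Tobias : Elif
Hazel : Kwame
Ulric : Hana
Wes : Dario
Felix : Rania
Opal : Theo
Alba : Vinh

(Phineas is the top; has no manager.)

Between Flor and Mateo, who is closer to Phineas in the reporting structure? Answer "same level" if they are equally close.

Mateo

Flor is 7 levels below Phineas; Mateo is 3. Mateo is higher.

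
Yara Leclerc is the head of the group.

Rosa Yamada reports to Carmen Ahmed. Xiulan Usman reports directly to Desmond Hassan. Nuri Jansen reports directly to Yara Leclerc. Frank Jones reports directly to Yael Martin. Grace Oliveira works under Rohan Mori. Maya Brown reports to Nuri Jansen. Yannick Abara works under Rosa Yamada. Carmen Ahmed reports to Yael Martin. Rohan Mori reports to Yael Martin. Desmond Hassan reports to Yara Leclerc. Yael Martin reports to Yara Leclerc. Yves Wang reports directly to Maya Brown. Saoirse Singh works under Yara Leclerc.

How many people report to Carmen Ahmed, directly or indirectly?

2

Carmen Ahmed directly manages Rosa Yamada. Under Rosa Yamada: Yannick Abara (1). That's 2 in total.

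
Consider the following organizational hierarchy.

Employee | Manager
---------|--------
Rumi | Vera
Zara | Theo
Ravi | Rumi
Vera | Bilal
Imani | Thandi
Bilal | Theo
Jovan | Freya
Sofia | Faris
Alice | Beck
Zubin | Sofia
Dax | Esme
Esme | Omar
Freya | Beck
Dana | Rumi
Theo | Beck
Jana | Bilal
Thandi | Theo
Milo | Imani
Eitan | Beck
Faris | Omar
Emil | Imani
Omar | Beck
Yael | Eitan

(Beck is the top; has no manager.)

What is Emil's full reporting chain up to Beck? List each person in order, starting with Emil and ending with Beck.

Emil reports to Imani. Imani reports to Thandi. Thandi reports to Theo. Theo reports to Beck. Beck is at the top.

Emil -> Imani -> Thandi -> Theo -> Beck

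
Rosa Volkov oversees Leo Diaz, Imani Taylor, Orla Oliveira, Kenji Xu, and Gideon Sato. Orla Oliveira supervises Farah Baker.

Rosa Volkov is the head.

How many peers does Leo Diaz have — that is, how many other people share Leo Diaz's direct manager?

4

Leo Diaz reports to Rosa Volkov. Rosa Volkov's other direct reports are Orla Oliveira, Imani Taylor, Gideon Sato, Kenji Xu — 4 peers.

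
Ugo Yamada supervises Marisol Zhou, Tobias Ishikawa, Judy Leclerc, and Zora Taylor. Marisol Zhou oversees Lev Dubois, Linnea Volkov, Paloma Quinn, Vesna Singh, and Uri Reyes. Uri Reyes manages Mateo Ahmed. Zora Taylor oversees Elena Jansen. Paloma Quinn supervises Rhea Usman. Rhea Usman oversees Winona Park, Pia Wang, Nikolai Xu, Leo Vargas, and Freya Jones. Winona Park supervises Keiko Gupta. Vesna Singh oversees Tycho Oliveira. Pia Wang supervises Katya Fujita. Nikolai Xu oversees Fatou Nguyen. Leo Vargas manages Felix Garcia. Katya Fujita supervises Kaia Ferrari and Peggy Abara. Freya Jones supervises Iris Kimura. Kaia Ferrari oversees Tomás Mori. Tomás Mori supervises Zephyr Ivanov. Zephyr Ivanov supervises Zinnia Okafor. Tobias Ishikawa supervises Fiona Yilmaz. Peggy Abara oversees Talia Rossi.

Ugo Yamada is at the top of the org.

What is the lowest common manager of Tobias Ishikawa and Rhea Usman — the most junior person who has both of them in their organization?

Ugo Yamada

Tobias Ishikawa's chain of managers is Ugo Yamada. Rhea Usman's chain of managers is Paloma Quinn, Marisol Zhou, Ugo Yamada. The first manager that appears in both chains is Ugo Yamada.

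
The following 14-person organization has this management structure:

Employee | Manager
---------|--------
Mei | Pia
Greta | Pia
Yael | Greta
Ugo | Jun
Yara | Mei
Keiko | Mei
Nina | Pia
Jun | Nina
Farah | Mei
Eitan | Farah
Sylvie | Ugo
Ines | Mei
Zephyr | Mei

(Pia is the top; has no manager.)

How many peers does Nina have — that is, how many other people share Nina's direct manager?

Nina reports to Pia. Pia's other direct reports are Mei, Greta — 2 peers.

2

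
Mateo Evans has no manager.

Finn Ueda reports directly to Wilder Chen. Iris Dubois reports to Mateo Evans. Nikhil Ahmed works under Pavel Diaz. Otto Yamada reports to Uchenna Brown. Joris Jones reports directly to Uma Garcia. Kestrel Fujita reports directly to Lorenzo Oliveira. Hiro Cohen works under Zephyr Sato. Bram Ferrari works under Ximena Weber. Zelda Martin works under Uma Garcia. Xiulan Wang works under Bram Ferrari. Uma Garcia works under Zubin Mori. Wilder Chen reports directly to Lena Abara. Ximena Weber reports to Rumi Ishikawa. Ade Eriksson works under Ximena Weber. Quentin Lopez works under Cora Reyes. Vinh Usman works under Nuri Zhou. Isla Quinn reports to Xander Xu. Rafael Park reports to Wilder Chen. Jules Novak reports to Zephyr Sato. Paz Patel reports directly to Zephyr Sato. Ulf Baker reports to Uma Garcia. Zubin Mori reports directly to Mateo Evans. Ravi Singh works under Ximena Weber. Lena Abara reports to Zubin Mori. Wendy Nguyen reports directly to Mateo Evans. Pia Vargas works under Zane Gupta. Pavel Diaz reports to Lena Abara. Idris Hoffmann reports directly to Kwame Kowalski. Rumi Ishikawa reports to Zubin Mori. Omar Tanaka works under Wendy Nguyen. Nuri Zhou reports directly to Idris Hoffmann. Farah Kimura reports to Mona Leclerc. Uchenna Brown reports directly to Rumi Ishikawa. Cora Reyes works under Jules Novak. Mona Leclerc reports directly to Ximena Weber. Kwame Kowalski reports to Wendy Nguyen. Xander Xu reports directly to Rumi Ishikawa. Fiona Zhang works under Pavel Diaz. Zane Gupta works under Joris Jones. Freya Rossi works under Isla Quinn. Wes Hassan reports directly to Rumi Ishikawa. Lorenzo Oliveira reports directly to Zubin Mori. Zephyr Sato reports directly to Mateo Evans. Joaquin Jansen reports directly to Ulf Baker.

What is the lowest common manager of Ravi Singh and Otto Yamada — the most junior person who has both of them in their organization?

Rumi Ishikawa

Ravi Singh's chain of managers is Ximena Weber, Rumi Ishikawa, Zubin Mori, Mateo Evans. Otto Yamada's chain of managers is Uchenna Brown, Rumi Ishikawa, Zubin Mori, Mateo Evans. The first manager that appears in both chains is Rumi Ishikawa.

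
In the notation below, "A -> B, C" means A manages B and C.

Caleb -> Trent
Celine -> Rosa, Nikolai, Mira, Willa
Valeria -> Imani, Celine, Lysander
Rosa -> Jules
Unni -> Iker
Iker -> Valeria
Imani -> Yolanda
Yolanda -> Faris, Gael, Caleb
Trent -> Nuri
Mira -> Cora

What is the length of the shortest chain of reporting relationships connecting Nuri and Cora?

8

Nuri is 5 levels below Valeria, and Cora is 3 levels below Valeria (their lowest common manager). The shortest path runs up from Nuri to Valeria and back down to Cora: 5 + 3 = 8 links.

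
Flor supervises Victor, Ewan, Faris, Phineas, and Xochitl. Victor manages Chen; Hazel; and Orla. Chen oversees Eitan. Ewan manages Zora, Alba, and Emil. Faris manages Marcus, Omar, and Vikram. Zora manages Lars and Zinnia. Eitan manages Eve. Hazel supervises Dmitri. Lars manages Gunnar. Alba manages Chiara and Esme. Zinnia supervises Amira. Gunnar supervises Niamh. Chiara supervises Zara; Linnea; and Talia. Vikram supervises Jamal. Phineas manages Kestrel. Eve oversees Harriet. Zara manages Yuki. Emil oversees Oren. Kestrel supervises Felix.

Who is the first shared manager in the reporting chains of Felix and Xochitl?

Flor

Felix's chain of managers is Kestrel, Phineas, Flor. Xochitl's chain of managers is Flor. The first manager that appears in both chains is Flor.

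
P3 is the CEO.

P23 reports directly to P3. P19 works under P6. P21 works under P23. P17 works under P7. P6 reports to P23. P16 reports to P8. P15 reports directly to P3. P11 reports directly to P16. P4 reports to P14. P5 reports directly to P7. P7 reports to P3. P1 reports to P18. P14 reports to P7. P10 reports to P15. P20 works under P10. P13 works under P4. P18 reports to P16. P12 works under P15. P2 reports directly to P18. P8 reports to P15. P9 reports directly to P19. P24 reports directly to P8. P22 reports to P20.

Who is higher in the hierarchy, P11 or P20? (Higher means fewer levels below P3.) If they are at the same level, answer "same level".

P20

P11 is 4 levels below P3; P20 is 3. P20 is higher.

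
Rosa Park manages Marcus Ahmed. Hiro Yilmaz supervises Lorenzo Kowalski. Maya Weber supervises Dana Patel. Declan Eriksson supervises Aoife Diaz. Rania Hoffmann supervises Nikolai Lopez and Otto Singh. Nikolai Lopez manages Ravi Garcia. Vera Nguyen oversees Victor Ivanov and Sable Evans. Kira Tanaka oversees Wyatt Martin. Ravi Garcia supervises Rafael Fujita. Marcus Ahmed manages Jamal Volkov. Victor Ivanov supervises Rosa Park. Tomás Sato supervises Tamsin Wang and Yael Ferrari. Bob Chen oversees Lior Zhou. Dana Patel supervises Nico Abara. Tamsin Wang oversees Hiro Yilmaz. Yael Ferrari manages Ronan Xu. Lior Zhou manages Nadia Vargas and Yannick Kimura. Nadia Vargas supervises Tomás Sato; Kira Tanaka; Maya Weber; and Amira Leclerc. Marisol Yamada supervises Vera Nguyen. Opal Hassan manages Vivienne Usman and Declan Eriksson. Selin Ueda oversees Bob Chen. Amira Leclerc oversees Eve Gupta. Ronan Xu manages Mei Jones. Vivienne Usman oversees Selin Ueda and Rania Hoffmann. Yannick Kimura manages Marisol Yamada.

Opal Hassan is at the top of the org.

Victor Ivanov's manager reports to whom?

Marisol Yamada

Victor Ivanov reports to Vera Nguyen, and Vera Nguyen reports to Marisol Yamada. So Victor Ivanov's skip-level manager is Marisol Yamada.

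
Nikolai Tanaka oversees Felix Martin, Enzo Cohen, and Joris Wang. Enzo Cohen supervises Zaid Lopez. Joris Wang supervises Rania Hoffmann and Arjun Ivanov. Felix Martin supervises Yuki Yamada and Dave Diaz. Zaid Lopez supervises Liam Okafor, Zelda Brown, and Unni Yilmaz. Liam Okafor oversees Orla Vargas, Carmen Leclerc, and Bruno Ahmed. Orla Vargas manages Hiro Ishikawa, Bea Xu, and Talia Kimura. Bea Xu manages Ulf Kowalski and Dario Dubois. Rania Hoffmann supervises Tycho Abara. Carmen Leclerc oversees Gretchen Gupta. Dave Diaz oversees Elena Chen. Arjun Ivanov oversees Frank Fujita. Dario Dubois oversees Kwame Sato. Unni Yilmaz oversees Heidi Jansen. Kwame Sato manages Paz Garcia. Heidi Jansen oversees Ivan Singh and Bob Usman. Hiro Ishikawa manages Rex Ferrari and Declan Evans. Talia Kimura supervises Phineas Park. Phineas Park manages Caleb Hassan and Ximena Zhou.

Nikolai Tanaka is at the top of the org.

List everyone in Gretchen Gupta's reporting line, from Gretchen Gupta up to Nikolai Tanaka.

Gretchen Gupta reports to Carmen Leclerc. Carmen Leclerc reports to Liam Okafor. Liam Okafor reports to Zaid Lopez. Zaid Lopez reports to Enzo Cohen. Enzo Cohen reports to Nikolai Tanaka. Nikolai Tanaka is at the top.

Gretchen Gupta -> Carmen Leclerc -> Liam Okafor -> Zaid Lopez -> Enzo Cohen -> Nikolai Tanaka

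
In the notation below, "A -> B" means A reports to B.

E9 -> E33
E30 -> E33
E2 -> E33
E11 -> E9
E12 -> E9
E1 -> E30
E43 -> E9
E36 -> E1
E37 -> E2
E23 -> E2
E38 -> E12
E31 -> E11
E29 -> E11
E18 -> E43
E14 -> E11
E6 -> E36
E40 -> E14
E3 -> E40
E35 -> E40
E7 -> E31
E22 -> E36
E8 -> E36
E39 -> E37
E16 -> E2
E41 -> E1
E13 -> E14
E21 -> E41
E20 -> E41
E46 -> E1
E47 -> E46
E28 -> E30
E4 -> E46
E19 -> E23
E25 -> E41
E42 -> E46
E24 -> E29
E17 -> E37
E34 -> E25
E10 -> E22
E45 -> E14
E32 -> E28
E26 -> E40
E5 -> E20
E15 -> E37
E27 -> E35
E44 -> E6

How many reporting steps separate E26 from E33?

Chain from E26 up to E33: E26 → E40 → E14 → E11 → E9 → E33. That is 5 steps up, so E26 is 5 levels below E33.

5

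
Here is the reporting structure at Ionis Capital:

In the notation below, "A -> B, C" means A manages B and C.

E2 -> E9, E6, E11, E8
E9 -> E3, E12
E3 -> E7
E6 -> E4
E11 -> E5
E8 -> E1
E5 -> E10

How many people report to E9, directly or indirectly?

E9 directly manages E3, E12. Under E3: E7 (1). E12 has no reports. So E9's organization is 2 direct reports plus everyone under them: 2 + 1 = 3.

3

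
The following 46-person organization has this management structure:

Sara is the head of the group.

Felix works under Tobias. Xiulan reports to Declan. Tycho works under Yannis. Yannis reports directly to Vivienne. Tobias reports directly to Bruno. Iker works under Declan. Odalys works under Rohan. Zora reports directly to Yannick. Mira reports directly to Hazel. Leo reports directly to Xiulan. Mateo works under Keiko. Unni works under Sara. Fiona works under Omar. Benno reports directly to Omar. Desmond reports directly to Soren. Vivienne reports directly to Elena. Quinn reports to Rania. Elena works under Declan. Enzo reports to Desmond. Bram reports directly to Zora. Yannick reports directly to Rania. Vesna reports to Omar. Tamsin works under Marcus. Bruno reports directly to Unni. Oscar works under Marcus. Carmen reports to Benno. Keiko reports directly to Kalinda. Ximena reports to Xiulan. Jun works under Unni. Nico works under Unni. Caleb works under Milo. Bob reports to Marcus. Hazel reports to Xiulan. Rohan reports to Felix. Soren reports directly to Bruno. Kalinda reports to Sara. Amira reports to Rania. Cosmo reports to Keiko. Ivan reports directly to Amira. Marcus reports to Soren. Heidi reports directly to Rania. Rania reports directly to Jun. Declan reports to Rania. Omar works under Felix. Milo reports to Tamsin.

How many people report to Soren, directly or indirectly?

Soren directly manages Marcus, Desmond. Under Marcus: Oscar, Tamsin, Milo, Caleb, Bob (5). Under Desmond: Enzo (1). So Soren's organization is 2 direct reports plus everyone under them: 6 + 2 = 8.

8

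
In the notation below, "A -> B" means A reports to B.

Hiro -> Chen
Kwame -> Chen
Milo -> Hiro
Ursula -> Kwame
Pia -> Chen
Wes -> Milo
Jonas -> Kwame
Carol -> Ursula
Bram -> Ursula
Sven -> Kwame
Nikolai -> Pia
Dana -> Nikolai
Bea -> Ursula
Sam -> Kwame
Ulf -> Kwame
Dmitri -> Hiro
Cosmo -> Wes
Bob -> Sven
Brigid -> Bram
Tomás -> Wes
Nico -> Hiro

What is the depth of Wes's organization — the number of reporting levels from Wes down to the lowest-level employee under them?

The longest chain under Wes runs Wes → Tomás, which is 1 level below Wes.

1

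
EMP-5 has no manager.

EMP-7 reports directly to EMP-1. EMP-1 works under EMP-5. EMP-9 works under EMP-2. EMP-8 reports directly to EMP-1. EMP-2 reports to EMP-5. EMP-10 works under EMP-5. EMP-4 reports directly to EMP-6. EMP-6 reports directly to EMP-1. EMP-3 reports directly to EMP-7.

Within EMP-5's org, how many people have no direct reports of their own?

The people in EMP-5's organization with no one reporting to them are EMP-10, EMP-9, EMP-8, EMP-4, EMP-3. That is 5.

5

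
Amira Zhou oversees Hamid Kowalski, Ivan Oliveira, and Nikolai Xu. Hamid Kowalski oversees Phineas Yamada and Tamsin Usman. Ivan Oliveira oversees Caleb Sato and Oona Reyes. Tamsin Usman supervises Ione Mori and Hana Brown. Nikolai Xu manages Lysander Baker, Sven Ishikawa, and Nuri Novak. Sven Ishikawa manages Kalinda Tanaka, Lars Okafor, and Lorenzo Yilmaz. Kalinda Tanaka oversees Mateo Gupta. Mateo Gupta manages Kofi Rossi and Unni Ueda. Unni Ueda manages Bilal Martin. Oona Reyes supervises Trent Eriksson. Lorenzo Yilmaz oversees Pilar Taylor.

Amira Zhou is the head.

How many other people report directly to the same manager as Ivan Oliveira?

Ivan Oliveira reports to Amira Zhou. Amira Zhou's other direct reports are Hamid Kowalski, Nikolai Xu — 2 peers.

2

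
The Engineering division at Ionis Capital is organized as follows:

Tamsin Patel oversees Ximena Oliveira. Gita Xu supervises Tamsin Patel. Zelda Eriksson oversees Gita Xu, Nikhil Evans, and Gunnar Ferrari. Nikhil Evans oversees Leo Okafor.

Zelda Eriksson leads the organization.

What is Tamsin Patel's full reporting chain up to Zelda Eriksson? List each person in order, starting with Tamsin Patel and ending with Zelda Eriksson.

Tamsin Patel -> Gita Xu -> Zelda Eriksson

Tamsin Patel reports to Gita Xu. Gita Xu reports to Zelda Eriksson. Zelda Eriksson is at the top.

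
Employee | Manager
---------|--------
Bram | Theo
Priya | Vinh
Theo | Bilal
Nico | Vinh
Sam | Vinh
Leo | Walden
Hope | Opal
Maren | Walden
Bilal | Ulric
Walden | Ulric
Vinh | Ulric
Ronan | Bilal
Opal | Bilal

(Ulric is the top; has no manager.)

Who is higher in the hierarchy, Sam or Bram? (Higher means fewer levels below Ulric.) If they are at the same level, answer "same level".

Sam is 2 levels below Ulric; Bram is 3. Sam is higher.

Sam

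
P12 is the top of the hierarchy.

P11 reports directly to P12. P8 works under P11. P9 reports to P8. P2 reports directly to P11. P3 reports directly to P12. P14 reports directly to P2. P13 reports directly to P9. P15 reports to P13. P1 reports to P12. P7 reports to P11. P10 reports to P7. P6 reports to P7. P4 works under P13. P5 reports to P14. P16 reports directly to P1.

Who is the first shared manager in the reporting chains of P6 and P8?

P11

P6's chain of managers is P7, P11, P12. P8's chain of managers is P11, P12. The first manager that appears in both chains is P11.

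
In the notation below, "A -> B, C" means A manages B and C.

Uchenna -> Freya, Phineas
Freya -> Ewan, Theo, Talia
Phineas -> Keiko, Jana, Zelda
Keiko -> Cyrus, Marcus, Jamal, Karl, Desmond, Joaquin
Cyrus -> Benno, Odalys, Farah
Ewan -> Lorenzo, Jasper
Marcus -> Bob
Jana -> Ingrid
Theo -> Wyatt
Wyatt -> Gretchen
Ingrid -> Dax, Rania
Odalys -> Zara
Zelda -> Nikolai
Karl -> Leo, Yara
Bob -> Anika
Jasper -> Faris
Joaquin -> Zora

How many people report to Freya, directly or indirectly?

8

Freya directly manages Ewan, Theo, Talia. Under Ewan: Jasper, Faris, Lorenzo (3). Under Theo: Wyatt, Gretchen (2). Talia has no reports. So Freya's organization is 3 direct reports plus everyone under them: 4 + 3 + 1 = 8.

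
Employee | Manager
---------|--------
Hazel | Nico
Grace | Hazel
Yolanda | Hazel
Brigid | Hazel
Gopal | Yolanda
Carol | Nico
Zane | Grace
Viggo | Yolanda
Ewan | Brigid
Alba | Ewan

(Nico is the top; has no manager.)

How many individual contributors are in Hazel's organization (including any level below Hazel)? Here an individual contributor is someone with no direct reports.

4

The people in Hazel's organization with no one reporting to them are Alba, Viggo, Gopal, Zane. That is 4.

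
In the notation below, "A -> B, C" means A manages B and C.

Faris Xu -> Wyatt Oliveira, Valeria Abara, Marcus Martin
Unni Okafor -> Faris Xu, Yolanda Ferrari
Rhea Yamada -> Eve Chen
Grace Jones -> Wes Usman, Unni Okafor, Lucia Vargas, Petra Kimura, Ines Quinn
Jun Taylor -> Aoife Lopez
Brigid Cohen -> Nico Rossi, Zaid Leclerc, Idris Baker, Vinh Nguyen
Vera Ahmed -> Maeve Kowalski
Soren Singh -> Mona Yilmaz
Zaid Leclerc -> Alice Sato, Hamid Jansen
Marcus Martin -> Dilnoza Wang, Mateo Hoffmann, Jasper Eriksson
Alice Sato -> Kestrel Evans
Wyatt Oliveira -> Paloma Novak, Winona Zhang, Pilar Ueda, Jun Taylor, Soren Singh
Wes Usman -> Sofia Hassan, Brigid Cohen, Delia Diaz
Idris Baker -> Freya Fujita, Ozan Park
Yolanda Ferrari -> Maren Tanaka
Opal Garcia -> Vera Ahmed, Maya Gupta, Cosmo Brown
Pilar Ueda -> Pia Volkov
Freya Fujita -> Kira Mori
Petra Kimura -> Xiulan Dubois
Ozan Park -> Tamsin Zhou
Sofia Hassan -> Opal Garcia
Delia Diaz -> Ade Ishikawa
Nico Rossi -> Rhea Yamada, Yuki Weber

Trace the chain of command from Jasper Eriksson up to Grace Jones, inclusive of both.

Jasper Eriksson -> Marcus Martin -> Faris Xu -> Unni Okafor -> Grace Jones

Jasper Eriksson reports to Marcus Martin. Marcus Martin reports to Faris Xu. Faris Xu reports to Unni Okafor. Unni Okafor reports to Grace Jones. Grace Jones is at the top.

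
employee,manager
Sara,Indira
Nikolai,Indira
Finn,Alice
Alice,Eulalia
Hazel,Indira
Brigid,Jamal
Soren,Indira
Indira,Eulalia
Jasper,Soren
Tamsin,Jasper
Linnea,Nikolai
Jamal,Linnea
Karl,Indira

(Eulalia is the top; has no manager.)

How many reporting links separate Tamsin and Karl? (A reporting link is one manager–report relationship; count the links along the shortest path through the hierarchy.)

4

Tamsin is 3 levels below Indira, and Karl is 1 level below Indira (their lowest common manager). The shortest path runs up from Tamsin to Indira and back down to Karl: 3 + 1 = 4 links.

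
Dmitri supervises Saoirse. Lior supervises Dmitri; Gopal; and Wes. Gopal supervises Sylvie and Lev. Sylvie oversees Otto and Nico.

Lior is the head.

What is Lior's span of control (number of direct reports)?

Lior directly manages Dmitri, Gopal, Wes. That is 3 direct reports.

3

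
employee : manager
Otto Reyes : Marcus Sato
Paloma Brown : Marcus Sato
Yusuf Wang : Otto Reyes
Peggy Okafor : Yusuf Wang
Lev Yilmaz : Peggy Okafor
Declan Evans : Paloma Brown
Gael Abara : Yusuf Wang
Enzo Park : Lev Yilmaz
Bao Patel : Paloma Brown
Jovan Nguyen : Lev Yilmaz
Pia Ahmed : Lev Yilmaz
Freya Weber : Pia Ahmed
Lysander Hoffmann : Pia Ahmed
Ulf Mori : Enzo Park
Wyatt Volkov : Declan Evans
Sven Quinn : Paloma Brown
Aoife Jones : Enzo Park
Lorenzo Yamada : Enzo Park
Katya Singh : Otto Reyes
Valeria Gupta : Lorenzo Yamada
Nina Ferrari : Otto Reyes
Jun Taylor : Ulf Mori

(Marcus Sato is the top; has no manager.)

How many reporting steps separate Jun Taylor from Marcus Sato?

Chain from Jun Taylor up to Marcus Sato: Jun Taylor → Ulf Mori → Enzo Park → Lev Yilmaz → Peggy Okafor → Yusuf Wang → Otto Reyes → Marcus Sato. That is 7 steps up, so Jun Taylor is 7 levels below Marcus Sato.

7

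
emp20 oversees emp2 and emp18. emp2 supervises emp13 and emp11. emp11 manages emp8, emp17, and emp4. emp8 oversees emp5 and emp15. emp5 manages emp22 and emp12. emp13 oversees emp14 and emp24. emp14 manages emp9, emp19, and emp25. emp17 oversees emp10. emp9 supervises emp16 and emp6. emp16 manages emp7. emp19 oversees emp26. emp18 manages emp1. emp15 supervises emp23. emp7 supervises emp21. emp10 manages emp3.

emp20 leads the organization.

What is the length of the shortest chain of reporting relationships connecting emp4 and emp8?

2

emp4 is 1 level below emp11, and emp8 is 1 level below emp11 (their lowest common manager). The shortest path runs up from emp4 to emp11 and back down to emp8: 1 + 1 = 2 links.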